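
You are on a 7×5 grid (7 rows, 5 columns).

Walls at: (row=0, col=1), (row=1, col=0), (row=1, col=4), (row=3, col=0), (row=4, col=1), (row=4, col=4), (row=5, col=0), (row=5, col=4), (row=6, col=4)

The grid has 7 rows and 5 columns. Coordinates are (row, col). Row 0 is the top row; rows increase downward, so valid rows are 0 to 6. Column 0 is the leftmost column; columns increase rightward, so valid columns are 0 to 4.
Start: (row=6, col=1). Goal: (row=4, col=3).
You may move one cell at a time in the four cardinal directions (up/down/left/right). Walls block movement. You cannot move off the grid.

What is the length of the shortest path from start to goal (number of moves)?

BFS from (row=6, col=1) until reaching (row=4, col=3):
  Distance 0: (row=6, col=1)
  Distance 1: (row=5, col=1), (row=6, col=0), (row=6, col=2)
  Distance 2: (row=5, col=2), (row=6, col=3)
  Distance 3: (row=4, col=2), (row=5, col=3)
  Distance 4: (row=3, col=2), (row=4, col=3)  <- goal reached here
One shortest path (4 moves): (row=6, col=1) -> (row=6, col=2) -> (row=6, col=3) -> (row=5, col=3) -> (row=4, col=3)

Answer: Shortest path length: 4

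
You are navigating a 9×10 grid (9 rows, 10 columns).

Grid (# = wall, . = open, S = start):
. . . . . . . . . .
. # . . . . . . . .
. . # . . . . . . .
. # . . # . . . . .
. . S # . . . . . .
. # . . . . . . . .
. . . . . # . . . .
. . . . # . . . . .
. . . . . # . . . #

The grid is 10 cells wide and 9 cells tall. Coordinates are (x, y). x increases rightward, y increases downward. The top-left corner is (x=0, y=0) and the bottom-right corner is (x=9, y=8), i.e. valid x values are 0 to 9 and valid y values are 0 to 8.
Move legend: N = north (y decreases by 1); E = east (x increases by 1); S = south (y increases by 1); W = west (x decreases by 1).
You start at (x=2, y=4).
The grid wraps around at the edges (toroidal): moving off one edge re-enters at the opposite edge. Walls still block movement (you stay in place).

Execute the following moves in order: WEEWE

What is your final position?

Answer: Final position: (x=2, y=4)

Derivation:
Start: (x=2, y=4)
  W (west): (x=2, y=4) -> (x=1, y=4)
  E (east): (x=1, y=4) -> (x=2, y=4)
  E (east): blocked, stay at (x=2, y=4)
  W (west): (x=2, y=4) -> (x=1, y=4)
  E (east): (x=1, y=4) -> (x=2, y=4)
Final: (x=2, y=4)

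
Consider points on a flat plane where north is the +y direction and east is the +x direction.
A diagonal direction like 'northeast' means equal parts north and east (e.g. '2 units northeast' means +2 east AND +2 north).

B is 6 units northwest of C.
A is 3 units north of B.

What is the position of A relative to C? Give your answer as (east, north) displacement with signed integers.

Answer: A is at (east=-6, north=9) relative to C.

Derivation:
Place C at the origin (east=0, north=0).
  B is 6 units northwest of C: delta (east=-6, north=+6); B at (east=-6, north=6).
  A is 3 units north of B: delta (east=+0, north=+3); A at (east=-6, north=9).
Therefore A relative to C: (east=-6, north=9).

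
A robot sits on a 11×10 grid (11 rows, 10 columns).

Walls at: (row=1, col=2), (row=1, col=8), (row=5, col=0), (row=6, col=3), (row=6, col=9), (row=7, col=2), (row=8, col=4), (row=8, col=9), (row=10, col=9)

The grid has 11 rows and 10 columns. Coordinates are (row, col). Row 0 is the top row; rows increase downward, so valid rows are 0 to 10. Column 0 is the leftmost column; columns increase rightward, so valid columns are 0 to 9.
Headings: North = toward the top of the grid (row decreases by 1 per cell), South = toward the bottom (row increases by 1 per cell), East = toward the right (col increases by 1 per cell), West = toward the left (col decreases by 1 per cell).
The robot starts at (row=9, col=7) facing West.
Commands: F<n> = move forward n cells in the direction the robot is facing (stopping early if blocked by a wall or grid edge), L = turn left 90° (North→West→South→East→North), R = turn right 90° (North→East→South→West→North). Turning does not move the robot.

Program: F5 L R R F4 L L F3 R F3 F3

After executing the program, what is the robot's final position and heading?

Start: (row=9, col=7), facing West
  F5: move forward 5, now at (row=9, col=2)
  L: turn left, now facing South
  R: turn right, now facing West
  R: turn right, now facing North
  F4: move forward 1/4 (blocked), now at (row=8, col=2)
  L: turn left, now facing West
  L: turn left, now facing South
  F3: move forward 2/3 (blocked), now at (row=10, col=2)
  R: turn right, now facing West
  F3: move forward 2/3 (blocked), now at (row=10, col=0)
  F3: move forward 0/3 (blocked), now at (row=10, col=0)
Final: (row=10, col=0), facing West

Answer: Final position: (row=10, col=0), facing West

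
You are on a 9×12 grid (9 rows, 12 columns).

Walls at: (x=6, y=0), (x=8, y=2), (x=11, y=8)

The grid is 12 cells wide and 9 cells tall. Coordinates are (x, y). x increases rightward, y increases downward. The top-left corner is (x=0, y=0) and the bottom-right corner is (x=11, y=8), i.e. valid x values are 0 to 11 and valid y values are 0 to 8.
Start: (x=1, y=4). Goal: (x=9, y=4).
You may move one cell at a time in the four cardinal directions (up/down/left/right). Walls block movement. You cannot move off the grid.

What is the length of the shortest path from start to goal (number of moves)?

BFS from (x=1, y=4) until reaching (x=9, y=4):
  Distance 0: (x=1, y=4)
  Distance 1: (x=1, y=3), (x=0, y=4), (x=2, y=4), (x=1, y=5)
  Distance 2: (x=1, y=2), (x=0, y=3), (x=2, y=3), (x=3, y=4), (x=0, y=5), (x=2, y=5), (x=1, y=6)
  Distance 3: (x=1, y=1), (x=0, y=2), (x=2, y=2), (x=3, y=3), (x=4, y=4), (x=3, y=5), (x=0, y=6), (x=2, y=6), (x=1, y=7)
  Distance 4: (x=1, y=0), (x=0, y=1), (x=2, y=1), (x=3, y=2), (x=4, y=3), (x=5, y=4), (x=4, y=5), (x=3, y=6), (x=0, y=7), (x=2, y=7), (x=1, y=8)
  Distance 5: (x=0, y=0), (x=2, y=0), (x=3, y=1), (x=4, y=2), (x=5, y=3), (x=6, y=4), (x=5, y=5), (x=4, y=6), (x=3, y=7), (x=0, y=8), (x=2, y=8)
  Distance 6: (x=3, y=0), (x=4, y=1), (x=5, y=2), (x=6, y=3), (x=7, y=4), (x=6, y=5), (x=5, y=6), (x=4, y=7), (x=3, y=8)
  Distance 7: (x=4, y=0), (x=5, y=1), (x=6, y=2), (x=7, y=3), (x=8, y=4), (x=7, y=5), (x=6, y=6), (x=5, y=7), (x=4, y=8)
  Distance 8: (x=5, y=0), (x=6, y=1), (x=7, y=2), (x=8, y=3), (x=9, y=4), (x=8, y=5), (x=7, y=6), (x=6, y=7), (x=5, y=8)  <- goal reached here
One shortest path (8 moves): (x=1, y=4) -> (x=2, y=4) -> (x=3, y=4) -> (x=4, y=4) -> (x=5, y=4) -> (x=6, y=4) -> (x=7, y=4) -> (x=8, y=4) -> (x=9, y=4)

Answer: Shortest path length: 8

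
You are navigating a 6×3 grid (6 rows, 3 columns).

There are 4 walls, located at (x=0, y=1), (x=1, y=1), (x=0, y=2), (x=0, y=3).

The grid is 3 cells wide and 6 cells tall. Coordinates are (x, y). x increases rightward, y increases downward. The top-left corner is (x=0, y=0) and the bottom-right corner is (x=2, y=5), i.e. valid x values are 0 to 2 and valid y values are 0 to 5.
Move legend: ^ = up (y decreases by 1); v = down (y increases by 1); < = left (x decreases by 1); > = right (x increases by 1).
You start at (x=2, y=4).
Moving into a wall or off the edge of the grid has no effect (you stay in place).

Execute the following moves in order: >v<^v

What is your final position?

Start: (x=2, y=4)
  > (right): blocked, stay at (x=2, y=4)
  v (down): (x=2, y=4) -> (x=2, y=5)
  < (left): (x=2, y=5) -> (x=1, y=5)
  ^ (up): (x=1, y=5) -> (x=1, y=4)
  v (down): (x=1, y=4) -> (x=1, y=5)
Final: (x=1, y=5)

Answer: Final position: (x=1, y=5)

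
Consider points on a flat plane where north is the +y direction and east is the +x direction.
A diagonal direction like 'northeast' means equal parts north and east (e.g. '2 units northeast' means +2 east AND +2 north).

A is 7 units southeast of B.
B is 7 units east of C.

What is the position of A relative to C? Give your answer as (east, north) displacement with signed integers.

Answer: A is at (east=14, north=-7) relative to C.

Derivation:
Place C at the origin (east=0, north=0).
  B is 7 units east of C: delta (east=+7, north=+0); B at (east=7, north=0).
  A is 7 units southeast of B: delta (east=+7, north=-7); A at (east=14, north=-7).
Therefore A relative to C: (east=14, north=-7).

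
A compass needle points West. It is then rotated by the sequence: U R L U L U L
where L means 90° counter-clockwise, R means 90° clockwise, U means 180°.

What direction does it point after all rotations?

Answer: Final heading: West

Derivation:
Start: West
  U (U-turn (180°)) -> East
  R (right (90° clockwise)) -> South
  L (left (90° counter-clockwise)) -> East
  U (U-turn (180°)) -> West
  L (left (90° counter-clockwise)) -> South
  U (U-turn (180°)) -> North
  L (left (90° counter-clockwise)) -> West
Final: West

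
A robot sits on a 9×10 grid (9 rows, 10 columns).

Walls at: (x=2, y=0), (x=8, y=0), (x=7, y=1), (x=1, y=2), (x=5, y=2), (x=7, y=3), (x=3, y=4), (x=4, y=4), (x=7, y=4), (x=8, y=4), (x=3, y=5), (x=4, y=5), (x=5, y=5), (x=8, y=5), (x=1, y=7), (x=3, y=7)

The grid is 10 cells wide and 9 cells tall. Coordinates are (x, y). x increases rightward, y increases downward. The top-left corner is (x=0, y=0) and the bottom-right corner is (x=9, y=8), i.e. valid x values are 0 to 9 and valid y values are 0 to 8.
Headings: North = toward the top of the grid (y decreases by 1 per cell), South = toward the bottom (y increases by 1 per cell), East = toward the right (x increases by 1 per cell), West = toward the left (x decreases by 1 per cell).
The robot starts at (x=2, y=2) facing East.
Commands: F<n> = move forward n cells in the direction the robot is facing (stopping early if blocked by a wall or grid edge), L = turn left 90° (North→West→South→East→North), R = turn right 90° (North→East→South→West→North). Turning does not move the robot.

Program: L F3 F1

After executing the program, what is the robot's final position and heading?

Answer: Final position: (x=2, y=1), facing North

Derivation:
Start: (x=2, y=2), facing East
  L: turn left, now facing North
  F3: move forward 1/3 (blocked), now at (x=2, y=1)
  F1: move forward 0/1 (blocked), now at (x=2, y=1)
Final: (x=2, y=1), facing North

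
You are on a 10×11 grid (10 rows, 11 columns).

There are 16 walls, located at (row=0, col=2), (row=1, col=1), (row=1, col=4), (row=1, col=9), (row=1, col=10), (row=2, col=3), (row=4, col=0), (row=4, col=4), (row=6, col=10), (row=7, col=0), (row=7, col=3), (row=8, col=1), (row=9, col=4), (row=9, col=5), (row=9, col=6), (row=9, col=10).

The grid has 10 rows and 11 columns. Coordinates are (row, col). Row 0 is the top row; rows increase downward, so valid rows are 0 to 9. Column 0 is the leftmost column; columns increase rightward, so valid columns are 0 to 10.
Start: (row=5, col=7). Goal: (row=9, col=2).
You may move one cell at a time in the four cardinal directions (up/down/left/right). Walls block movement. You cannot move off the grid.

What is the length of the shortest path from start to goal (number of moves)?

BFS from (row=5, col=7) until reaching (row=9, col=2):
  Distance 0: (row=5, col=7)
  Distance 1: (row=4, col=7), (row=5, col=6), (row=5, col=8), (row=6, col=7)
  Distance 2: (row=3, col=7), (row=4, col=6), (row=4, col=8), (row=5, col=5), (row=5, col=9), (row=6, col=6), (row=6, col=8), (row=7, col=7)
  Distance 3: (row=2, col=7), (row=3, col=6), (row=3, col=8), (row=4, col=5), (row=4, col=9), (row=5, col=4), (row=5, col=10), (row=6, col=5), (row=6, col=9), (row=7, col=6), (row=7, col=8), (row=8, col=7)
  Distance 4: (row=1, col=7), (row=2, col=6), (row=2, col=8), (row=3, col=5), (row=3, col=9), (row=4, col=10), (row=5, col=3), (row=6, col=4), (row=7, col=5), (row=7, col=9), (row=8, col=6), (row=8, col=8), (row=9, col=7)
  Distance 5: (row=0, col=7), (row=1, col=6), (row=1, col=8), (row=2, col=5), (row=2, col=9), (row=3, col=4), (row=3, col=10), (row=4, col=3), (row=5, col=2), (row=6, col=3), (row=7, col=4), (row=7, col=10), (row=8, col=5), (row=8, col=9), (row=9, col=8)
  Distance 6: (row=0, col=6), (row=0, col=8), (row=1, col=5), (row=2, col=4), (row=2, col=10), (row=3, col=3), (row=4, col=2), (row=5, col=1), (row=6, col=2), (row=8, col=4), (row=8, col=10), (row=9, col=9)
  Distance 7: (row=0, col=5), (row=0, col=9), (row=3, col=2), (row=4, col=1), (row=5, col=0), (row=6, col=1), (row=7, col=2), (row=8, col=3)
  Distance 8: (row=0, col=4), (row=0, col=10), (row=2, col=2), (row=3, col=1), (row=6, col=0), (row=7, col=1), (row=8, col=2), (row=9, col=3)
  Distance 9: (row=0, col=3), (row=1, col=2), (row=2, col=1), (row=3, col=0), (row=9, col=2)  <- goal reached here
One shortest path (9 moves): (row=5, col=7) -> (row=5, col=6) -> (row=5, col=5) -> (row=5, col=4) -> (row=5, col=3) -> (row=5, col=2) -> (row=6, col=2) -> (row=7, col=2) -> (row=8, col=2) -> (row=9, col=2)

Answer: Shortest path length: 9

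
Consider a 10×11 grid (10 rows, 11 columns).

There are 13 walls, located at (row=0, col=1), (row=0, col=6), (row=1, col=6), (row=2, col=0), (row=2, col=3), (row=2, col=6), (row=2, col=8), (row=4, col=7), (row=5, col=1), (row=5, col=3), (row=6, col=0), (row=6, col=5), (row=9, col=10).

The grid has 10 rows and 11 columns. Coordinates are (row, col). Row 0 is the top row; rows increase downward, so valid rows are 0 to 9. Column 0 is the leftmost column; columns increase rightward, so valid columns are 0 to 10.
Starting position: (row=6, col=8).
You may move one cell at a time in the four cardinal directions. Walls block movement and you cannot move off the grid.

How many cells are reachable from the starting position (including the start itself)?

BFS flood-fill from (row=6, col=8):
  Distance 0: (row=6, col=8)
  Distance 1: (row=5, col=8), (row=6, col=7), (row=6, col=9), (row=7, col=8)
  Distance 2: (row=4, col=8), (row=5, col=7), (row=5, col=9), (row=6, col=6), (row=6, col=10), (row=7, col=7), (row=7, col=9), (row=8, col=8)
  Distance 3: (row=3, col=8), (row=4, col=9), (row=5, col=6), (row=5, col=10), (row=7, col=6), (row=7, col=10), (row=8, col=7), (row=8, col=9), (row=9, col=8)
  Distance 4: (row=3, col=7), (row=3, col=9), (row=4, col=6), (row=4, col=10), (row=5, col=5), (row=7, col=5), (row=8, col=6), (row=8, col=10), (row=9, col=7), (row=9, col=9)
  Distance 5: (row=2, col=7), (row=2, col=9), (row=3, col=6), (row=3, col=10), (row=4, col=5), (row=5, col=4), (row=7, col=4), (row=8, col=5), (row=9, col=6)
  Distance 6: (row=1, col=7), (row=1, col=9), (row=2, col=10), (row=3, col=5), (row=4, col=4), (row=6, col=4), (row=7, col=3), (row=8, col=4), (row=9, col=5)
  Distance 7: (row=0, col=7), (row=0, col=9), (row=1, col=8), (row=1, col=10), (row=2, col=5), (row=3, col=4), (row=4, col=3), (row=6, col=3), (row=7, col=2), (row=8, col=3), (row=9, col=4)
  Distance 8: (row=0, col=8), (row=0, col=10), (row=1, col=5), (row=2, col=4), (row=3, col=3), (row=4, col=2), (row=6, col=2), (row=7, col=1), (row=8, col=2), (row=9, col=3)
  Distance 9: (row=0, col=5), (row=1, col=4), (row=3, col=2), (row=4, col=1), (row=5, col=2), (row=6, col=1), (row=7, col=0), (row=8, col=1), (row=9, col=2)
  Distance 10: (row=0, col=4), (row=1, col=3), (row=2, col=2), (row=3, col=1), (row=4, col=0), (row=8, col=0), (row=9, col=1)
  Distance 11: (row=0, col=3), (row=1, col=2), (row=2, col=1), (row=3, col=0), (row=5, col=0), (row=9, col=0)
  Distance 12: (row=0, col=2), (row=1, col=1)
  Distance 13: (row=1, col=0)
  Distance 14: (row=0, col=0)
Total reachable: 97 (grid has 97 open cells total)

Answer: Reachable cells: 97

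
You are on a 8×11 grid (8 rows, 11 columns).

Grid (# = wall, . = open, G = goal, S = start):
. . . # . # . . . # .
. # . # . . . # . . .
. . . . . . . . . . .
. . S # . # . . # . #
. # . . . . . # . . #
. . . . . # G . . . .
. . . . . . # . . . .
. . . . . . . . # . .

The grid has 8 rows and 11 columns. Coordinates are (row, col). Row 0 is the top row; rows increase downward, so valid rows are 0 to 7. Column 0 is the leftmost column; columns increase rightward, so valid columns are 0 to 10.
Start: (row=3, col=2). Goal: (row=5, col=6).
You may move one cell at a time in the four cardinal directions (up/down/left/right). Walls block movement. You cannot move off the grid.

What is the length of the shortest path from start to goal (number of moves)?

Answer: Shortest path length: 6

Derivation:
BFS from (row=3, col=2) until reaching (row=5, col=6):
  Distance 0: (row=3, col=2)
  Distance 1: (row=2, col=2), (row=3, col=1), (row=4, col=2)
  Distance 2: (row=1, col=2), (row=2, col=1), (row=2, col=3), (row=3, col=0), (row=4, col=3), (row=5, col=2)
  Distance 3: (row=0, col=2), (row=2, col=0), (row=2, col=4), (row=4, col=0), (row=4, col=4), (row=5, col=1), (row=5, col=3), (row=6, col=2)
  Distance 4: (row=0, col=1), (row=1, col=0), (row=1, col=4), (row=2, col=5), (row=3, col=4), (row=4, col=5), (row=5, col=0), (row=5, col=4), (row=6, col=1), (row=6, col=3), (row=7, col=2)
  Distance 5: (row=0, col=0), (row=0, col=4), (row=1, col=5), (row=2, col=6), (row=4, col=6), (row=6, col=0), (row=6, col=4), (row=7, col=1), (row=7, col=3)
  Distance 6: (row=1, col=6), (row=2, col=7), (row=3, col=6), (row=5, col=6), (row=6, col=5), (row=7, col=0), (row=7, col=4)  <- goal reached here
One shortest path (6 moves): (row=3, col=2) -> (row=4, col=2) -> (row=4, col=3) -> (row=4, col=4) -> (row=4, col=5) -> (row=4, col=6) -> (row=5, col=6)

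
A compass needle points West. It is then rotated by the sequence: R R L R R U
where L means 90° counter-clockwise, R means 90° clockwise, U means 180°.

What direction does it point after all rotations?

Start: West
  R (right (90° clockwise)) -> North
  R (right (90° clockwise)) -> East
  L (left (90° counter-clockwise)) -> North
  R (right (90° clockwise)) -> East
  R (right (90° clockwise)) -> South
  U (U-turn (180°)) -> North
Final: North

Answer: Final heading: North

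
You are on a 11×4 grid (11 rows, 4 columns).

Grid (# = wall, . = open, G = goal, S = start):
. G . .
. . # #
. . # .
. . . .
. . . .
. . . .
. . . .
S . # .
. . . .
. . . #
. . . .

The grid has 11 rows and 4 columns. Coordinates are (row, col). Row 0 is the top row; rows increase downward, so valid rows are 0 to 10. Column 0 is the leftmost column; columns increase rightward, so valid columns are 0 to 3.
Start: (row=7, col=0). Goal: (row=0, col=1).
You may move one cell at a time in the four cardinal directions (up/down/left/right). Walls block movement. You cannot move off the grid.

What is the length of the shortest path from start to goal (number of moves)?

Answer: Shortest path length: 8

Derivation:
BFS from (row=7, col=0) until reaching (row=0, col=1):
  Distance 0: (row=7, col=0)
  Distance 1: (row=6, col=0), (row=7, col=1), (row=8, col=0)
  Distance 2: (row=5, col=0), (row=6, col=1), (row=8, col=1), (row=9, col=0)
  Distance 3: (row=4, col=0), (row=5, col=1), (row=6, col=2), (row=8, col=2), (row=9, col=1), (row=10, col=0)
  Distance 4: (row=3, col=0), (row=4, col=1), (row=5, col=2), (row=6, col=3), (row=8, col=3), (row=9, col=2), (row=10, col=1)
  Distance 5: (row=2, col=0), (row=3, col=1), (row=4, col=2), (row=5, col=3), (row=7, col=3), (row=10, col=2)
  Distance 6: (row=1, col=0), (row=2, col=1), (row=3, col=2), (row=4, col=3), (row=10, col=3)
  Distance 7: (row=0, col=0), (row=1, col=1), (row=3, col=3)
  Distance 8: (row=0, col=1), (row=2, col=3)  <- goal reached here
One shortest path (8 moves): (row=7, col=0) -> (row=7, col=1) -> (row=6, col=1) -> (row=5, col=1) -> (row=4, col=1) -> (row=3, col=1) -> (row=2, col=1) -> (row=1, col=1) -> (row=0, col=1)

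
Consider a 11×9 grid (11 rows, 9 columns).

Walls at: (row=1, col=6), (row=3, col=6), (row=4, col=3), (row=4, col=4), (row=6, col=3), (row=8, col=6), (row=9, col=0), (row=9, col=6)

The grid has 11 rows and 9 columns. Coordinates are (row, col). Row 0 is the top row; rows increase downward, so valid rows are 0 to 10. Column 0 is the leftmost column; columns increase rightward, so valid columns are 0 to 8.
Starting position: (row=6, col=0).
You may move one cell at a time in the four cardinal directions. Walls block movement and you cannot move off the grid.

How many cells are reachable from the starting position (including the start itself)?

BFS flood-fill from (row=6, col=0):
  Distance 0: (row=6, col=0)
  Distance 1: (row=5, col=0), (row=6, col=1), (row=7, col=0)
  Distance 2: (row=4, col=0), (row=5, col=1), (row=6, col=2), (row=7, col=1), (row=8, col=0)
  Distance 3: (row=3, col=0), (row=4, col=1), (row=5, col=2), (row=7, col=2), (row=8, col=1)
  Distance 4: (row=2, col=0), (row=3, col=1), (row=4, col=2), (row=5, col=3), (row=7, col=3), (row=8, col=2), (row=9, col=1)
  Distance 5: (row=1, col=0), (row=2, col=1), (row=3, col=2), (row=5, col=4), (row=7, col=4), (row=8, col=3), (row=9, col=2), (row=10, col=1)
  Distance 6: (row=0, col=0), (row=1, col=1), (row=2, col=2), (row=3, col=3), (row=5, col=5), (row=6, col=4), (row=7, col=5), (row=8, col=4), (row=9, col=3), (row=10, col=0), (row=10, col=2)
  Distance 7: (row=0, col=1), (row=1, col=2), (row=2, col=3), (row=3, col=4), (row=4, col=5), (row=5, col=6), (row=6, col=5), (row=7, col=6), (row=8, col=5), (row=9, col=4), (row=10, col=3)
  Distance 8: (row=0, col=2), (row=1, col=3), (row=2, col=4), (row=3, col=5), (row=4, col=6), (row=5, col=7), (row=6, col=6), (row=7, col=7), (row=9, col=5), (row=10, col=4)
  Distance 9: (row=0, col=3), (row=1, col=4), (row=2, col=5), (row=4, col=7), (row=5, col=8), (row=6, col=7), (row=7, col=8), (row=8, col=7), (row=10, col=5)
  Distance 10: (row=0, col=4), (row=1, col=5), (row=2, col=6), (row=3, col=7), (row=4, col=8), (row=6, col=8), (row=8, col=8), (row=9, col=7), (row=10, col=6)
  Distance 11: (row=0, col=5), (row=2, col=7), (row=3, col=8), (row=9, col=8), (row=10, col=7)
  Distance 12: (row=0, col=6), (row=1, col=7), (row=2, col=8), (row=10, col=8)
  Distance 13: (row=0, col=7), (row=1, col=8)
  Distance 14: (row=0, col=8)
Total reachable: 91 (grid has 91 open cells total)

Answer: Reachable cells: 91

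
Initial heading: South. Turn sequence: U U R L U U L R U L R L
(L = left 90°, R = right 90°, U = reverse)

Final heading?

Start: South
  U (U-turn (180°)) -> North
  U (U-turn (180°)) -> South
  R (right (90° clockwise)) -> West
  L (left (90° counter-clockwise)) -> South
  U (U-turn (180°)) -> North
  U (U-turn (180°)) -> South
  L (left (90° counter-clockwise)) -> East
  R (right (90° clockwise)) -> South
  U (U-turn (180°)) -> North
  L (left (90° counter-clockwise)) -> West
  R (right (90° clockwise)) -> North
  L (left (90° counter-clockwise)) -> West
Final: West

Answer: Final heading: West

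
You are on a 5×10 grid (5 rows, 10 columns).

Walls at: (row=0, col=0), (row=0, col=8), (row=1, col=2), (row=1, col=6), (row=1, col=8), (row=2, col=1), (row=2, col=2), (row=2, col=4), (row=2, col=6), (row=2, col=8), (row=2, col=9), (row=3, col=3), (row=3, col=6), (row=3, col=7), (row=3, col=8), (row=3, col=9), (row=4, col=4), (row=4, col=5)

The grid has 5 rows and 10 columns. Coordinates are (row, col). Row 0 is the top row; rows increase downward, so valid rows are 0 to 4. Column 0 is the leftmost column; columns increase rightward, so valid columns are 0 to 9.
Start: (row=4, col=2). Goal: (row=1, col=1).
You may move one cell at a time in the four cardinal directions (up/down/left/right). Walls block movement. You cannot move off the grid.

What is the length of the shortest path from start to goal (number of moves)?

BFS from (row=4, col=2) until reaching (row=1, col=1):
  Distance 0: (row=4, col=2)
  Distance 1: (row=3, col=2), (row=4, col=1), (row=4, col=3)
  Distance 2: (row=3, col=1), (row=4, col=0)
  Distance 3: (row=3, col=0)
  Distance 4: (row=2, col=0)
  Distance 5: (row=1, col=0)
  Distance 6: (row=1, col=1)  <- goal reached here
One shortest path (6 moves): (row=4, col=2) -> (row=4, col=1) -> (row=4, col=0) -> (row=3, col=0) -> (row=2, col=0) -> (row=1, col=0) -> (row=1, col=1)

Answer: Shortest path length: 6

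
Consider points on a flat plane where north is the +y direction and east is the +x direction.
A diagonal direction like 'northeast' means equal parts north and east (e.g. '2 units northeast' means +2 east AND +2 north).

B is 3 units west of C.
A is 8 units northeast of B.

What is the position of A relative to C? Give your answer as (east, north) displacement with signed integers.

Place C at the origin (east=0, north=0).
  B is 3 units west of C: delta (east=-3, north=+0); B at (east=-3, north=0).
  A is 8 units northeast of B: delta (east=+8, north=+8); A at (east=5, north=8).
Therefore A relative to C: (east=5, north=8).

Answer: A is at (east=5, north=8) relative to C.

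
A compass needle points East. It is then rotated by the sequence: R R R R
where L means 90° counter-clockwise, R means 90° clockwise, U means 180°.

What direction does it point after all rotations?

Answer: Final heading: East

Derivation:
Start: East
  R (right (90° clockwise)) -> South
  R (right (90° clockwise)) -> West
  R (right (90° clockwise)) -> North
  R (right (90° clockwise)) -> East
Final: East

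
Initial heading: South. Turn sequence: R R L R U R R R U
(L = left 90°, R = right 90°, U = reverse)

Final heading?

Answer: Final heading: West

Derivation:
Start: South
  R (right (90° clockwise)) -> West
  R (right (90° clockwise)) -> North
  L (left (90° counter-clockwise)) -> West
  R (right (90° clockwise)) -> North
  U (U-turn (180°)) -> South
  R (right (90° clockwise)) -> West
  R (right (90° clockwise)) -> North
  R (right (90° clockwise)) -> East
  U (U-turn (180°)) -> West
Final: West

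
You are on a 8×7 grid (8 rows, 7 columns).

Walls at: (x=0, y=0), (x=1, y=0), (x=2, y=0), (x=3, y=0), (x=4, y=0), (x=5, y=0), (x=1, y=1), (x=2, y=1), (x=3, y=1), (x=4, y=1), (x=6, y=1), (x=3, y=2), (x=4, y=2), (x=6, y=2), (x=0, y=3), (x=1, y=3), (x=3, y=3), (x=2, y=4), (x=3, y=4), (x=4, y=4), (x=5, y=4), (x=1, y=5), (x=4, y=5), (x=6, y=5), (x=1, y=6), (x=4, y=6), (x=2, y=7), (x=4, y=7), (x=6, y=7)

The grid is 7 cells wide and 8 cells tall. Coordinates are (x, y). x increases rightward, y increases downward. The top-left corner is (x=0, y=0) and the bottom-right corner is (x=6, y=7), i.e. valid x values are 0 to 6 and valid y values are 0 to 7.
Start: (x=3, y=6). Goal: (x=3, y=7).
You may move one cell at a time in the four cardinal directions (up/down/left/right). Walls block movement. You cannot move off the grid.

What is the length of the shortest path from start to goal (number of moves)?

BFS from (x=3, y=6) until reaching (x=3, y=7):
  Distance 0: (x=3, y=6)
  Distance 1: (x=3, y=5), (x=2, y=6), (x=3, y=7)  <- goal reached here
One shortest path (1 moves): (x=3, y=6) -> (x=3, y=7)

Answer: Shortest path length: 1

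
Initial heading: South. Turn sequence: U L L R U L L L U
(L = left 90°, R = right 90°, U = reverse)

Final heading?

Start: South
  U (U-turn (180°)) -> North
  L (left (90° counter-clockwise)) -> West
  L (left (90° counter-clockwise)) -> South
  R (right (90° clockwise)) -> West
  U (U-turn (180°)) -> East
  L (left (90° counter-clockwise)) -> North
  L (left (90° counter-clockwise)) -> West
  L (left (90° counter-clockwise)) -> South
  U (U-turn (180°)) -> North
Final: North

Answer: Final heading: North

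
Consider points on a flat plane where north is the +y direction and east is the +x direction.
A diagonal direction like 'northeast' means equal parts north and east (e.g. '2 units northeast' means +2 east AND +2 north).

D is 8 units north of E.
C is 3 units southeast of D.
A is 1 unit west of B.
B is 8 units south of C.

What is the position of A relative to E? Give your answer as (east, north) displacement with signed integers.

Answer: A is at (east=2, north=-3) relative to E.

Derivation:
Place E at the origin (east=0, north=0).
  D is 8 units north of E: delta (east=+0, north=+8); D at (east=0, north=8).
  C is 3 units southeast of D: delta (east=+3, north=-3); C at (east=3, north=5).
  B is 8 units south of C: delta (east=+0, north=-8); B at (east=3, north=-3).
  A is 1 unit west of B: delta (east=-1, north=+0); A at (east=2, north=-3).
Therefore A relative to E: (east=2, north=-3).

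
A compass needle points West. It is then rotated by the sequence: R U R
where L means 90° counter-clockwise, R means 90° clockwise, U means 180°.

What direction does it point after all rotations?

Start: West
  R (right (90° clockwise)) -> North
  U (U-turn (180°)) -> South
  R (right (90° clockwise)) -> West
Final: West

Answer: Final heading: West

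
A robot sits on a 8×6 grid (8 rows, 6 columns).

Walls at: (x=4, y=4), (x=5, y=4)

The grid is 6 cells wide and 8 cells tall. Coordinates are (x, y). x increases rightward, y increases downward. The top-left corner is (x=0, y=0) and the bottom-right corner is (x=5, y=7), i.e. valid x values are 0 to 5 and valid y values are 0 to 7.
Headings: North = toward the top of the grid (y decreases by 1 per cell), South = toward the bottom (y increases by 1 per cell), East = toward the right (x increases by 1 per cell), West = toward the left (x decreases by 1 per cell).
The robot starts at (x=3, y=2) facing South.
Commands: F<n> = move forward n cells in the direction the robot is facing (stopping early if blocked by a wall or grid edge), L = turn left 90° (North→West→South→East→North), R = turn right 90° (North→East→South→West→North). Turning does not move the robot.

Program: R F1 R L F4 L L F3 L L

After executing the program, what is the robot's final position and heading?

Start: (x=3, y=2), facing South
  R: turn right, now facing West
  F1: move forward 1, now at (x=2, y=2)
  R: turn right, now facing North
  L: turn left, now facing West
  F4: move forward 2/4 (blocked), now at (x=0, y=2)
  L: turn left, now facing South
  L: turn left, now facing East
  F3: move forward 3, now at (x=3, y=2)
  L: turn left, now facing North
  L: turn left, now facing West
Final: (x=3, y=2), facing West

Answer: Final position: (x=3, y=2), facing West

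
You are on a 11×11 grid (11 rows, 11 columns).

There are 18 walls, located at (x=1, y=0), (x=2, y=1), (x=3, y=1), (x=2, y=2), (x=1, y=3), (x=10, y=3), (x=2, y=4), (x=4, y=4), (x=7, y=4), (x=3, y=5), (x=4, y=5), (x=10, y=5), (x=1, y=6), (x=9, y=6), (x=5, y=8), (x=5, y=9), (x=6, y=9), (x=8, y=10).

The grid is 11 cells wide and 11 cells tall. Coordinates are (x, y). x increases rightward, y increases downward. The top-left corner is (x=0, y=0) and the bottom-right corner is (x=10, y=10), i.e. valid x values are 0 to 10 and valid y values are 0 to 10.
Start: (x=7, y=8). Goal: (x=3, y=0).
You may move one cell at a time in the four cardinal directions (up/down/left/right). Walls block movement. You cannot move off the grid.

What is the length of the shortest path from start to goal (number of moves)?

Answer: Shortest path length: 12

Derivation:
BFS from (x=7, y=8) until reaching (x=3, y=0):
  Distance 0: (x=7, y=8)
  Distance 1: (x=7, y=7), (x=6, y=8), (x=8, y=8), (x=7, y=9)
  Distance 2: (x=7, y=6), (x=6, y=7), (x=8, y=7), (x=9, y=8), (x=8, y=9), (x=7, y=10)
  Distance 3: (x=7, y=5), (x=6, y=6), (x=8, y=6), (x=5, y=7), (x=9, y=7), (x=10, y=8), (x=9, y=9), (x=6, y=10)
  Distance 4: (x=6, y=5), (x=8, y=5), (x=5, y=6), (x=4, y=7), (x=10, y=7), (x=10, y=9), (x=5, y=10), (x=9, y=10)
  Distance 5: (x=6, y=4), (x=8, y=4), (x=5, y=5), (x=9, y=5), (x=4, y=6), (x=10, y=6), (x=3, y=7), (x=4, y=8), (x=4, y=10), (x=10, y=10)
  Distance 6: (x=6, y=3), (x=8, y=3), (x=5, y=4), (x=9, y=4), (x=3, y=6), (x=2, y=7), (x=3, y=8), (x=4, y=9), (x=3, y=10)
  Distance 7: (x=6, y=2), (x=8, y=2), (x=5, y=3), (x=7, y=3), (x=9, y=3), (x=10, y=4), (x=2, y=6), (x=1, y=7), (x=2, y=8), (x=3, y=9), (x=2, y=10)
  Distance 8: (x=6, y=1), (x=8, y=1), (x=5, y=2), (x=7, y=2), (x=9, y=2), (x=4, y=3), (x=2, y=5), (x=0, y=7), (x=1, y=8), (x=2, y=9), (x=1, y=10)
  Distance 9: (x=6, y=0), (x=8, y=0), (x=5, y=1), (x=7, y=1), (x=9, y=1), (x=4, y=2), (x=10, y=2), (x=3, y=3), (x=1, y=5), (x=0, y=6), (x=0, y=8), (x=1, y=9), (x=0, y=10)
  Distance 10: (x=5, y=0), (x=7, y=0), (x=9, y=0), (x=4, y=1), (x=10, y=1), (x=3, y=2), (x=2, y=3), (x=1, y=4), (x=3, y=4), (x=0, y=5), (x=0, y=9)
  Distance 11: (x=4, y=0), (x=10, y=0), (x=0, y=4)
  Distance 12: (x=3, y=0), (x=0, y=3)  <- goal reached here
One shortest path (12 moves): (x=7, y=8) -> (x=6, y=8) -> (x=6, y=7) -> (x=5, y=7) -> (x=5, y=6) -> (x=5, y=5) -> (x=5, y=4) -> (x=5, y=3) -> (x=4, y=3) -> (x=4, y=2) -> (x=4, y=1) -> (x=4, y=0) -> (x=3, y=0)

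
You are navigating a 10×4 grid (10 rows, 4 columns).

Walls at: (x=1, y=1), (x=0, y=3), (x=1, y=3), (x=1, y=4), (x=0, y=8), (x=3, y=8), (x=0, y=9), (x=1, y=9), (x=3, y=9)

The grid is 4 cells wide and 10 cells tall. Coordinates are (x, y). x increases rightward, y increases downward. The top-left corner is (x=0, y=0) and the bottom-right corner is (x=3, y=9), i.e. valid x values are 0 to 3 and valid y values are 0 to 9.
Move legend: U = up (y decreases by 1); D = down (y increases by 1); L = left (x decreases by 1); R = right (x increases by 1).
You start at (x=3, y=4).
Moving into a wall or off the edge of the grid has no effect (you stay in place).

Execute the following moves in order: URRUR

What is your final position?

Start: (x=3, y=4)
  U (up): (x=3, y=4) -> (x=3, y=3)
  R (right): blocked, stay at (x=3, y=3)
  R (right): blocked, stay at (x=3, y=3)
  U (up): (x=3, y=3) -> (x=3, y=2)
  R (right): blocked, stay at (x=3, y=2)
Final: (x=3, y=2)

Answer: Final position: (x=3, y=2)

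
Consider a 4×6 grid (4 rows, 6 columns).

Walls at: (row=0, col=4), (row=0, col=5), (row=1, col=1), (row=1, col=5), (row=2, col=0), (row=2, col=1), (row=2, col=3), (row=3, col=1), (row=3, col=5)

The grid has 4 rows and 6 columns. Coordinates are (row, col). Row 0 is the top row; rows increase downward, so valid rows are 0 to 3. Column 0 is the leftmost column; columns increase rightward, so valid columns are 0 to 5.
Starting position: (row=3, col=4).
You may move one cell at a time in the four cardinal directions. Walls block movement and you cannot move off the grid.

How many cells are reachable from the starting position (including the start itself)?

BFS flood-fill from (row=3, col=4):
  Distance 0: (row=3, col=4)
  Distance 1: (row=2, col=4), (row=3, col=3)
  Distance 2: (row=1, col=4), (row=2, col=5), (row=3, col=2)
  Distance 3: (row=1, col=3), (row=2, col=2)
  Distance 4: (row=0, col=3), (row=1, col=2)
  Distance 5: (row=0, col=2)
  Distance 6: (row=0, col=1)
  Distance 7: (row=0, col=0)
  Distance 8: (row=1, col=0)
Total reachable: 14 (grid has 15 open cells total)

Answer: Reachable cells: 14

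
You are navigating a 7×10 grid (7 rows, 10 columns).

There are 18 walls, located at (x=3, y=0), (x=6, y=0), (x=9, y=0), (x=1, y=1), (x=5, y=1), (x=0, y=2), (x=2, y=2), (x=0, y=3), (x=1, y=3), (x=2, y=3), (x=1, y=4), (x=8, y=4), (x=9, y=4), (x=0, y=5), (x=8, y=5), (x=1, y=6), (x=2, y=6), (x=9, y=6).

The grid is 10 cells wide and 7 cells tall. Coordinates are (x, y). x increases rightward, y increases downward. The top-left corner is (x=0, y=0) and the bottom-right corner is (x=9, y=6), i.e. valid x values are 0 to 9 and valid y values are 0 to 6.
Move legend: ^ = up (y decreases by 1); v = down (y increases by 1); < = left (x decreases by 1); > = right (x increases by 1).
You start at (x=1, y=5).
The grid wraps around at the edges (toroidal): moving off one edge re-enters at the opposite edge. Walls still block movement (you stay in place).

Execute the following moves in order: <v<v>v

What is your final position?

Answer: Final position: (x=2, y=5)

Derivation:
Start: (x=1, y=5)
  < (left): blocked, stay at (x=1, y=5)
  v (down): blocked, stay at (x=1, y=5)
  < (left): blocked, stay at (x=1, y=5)
  v (down): blocked, stay at (x=1, y=5)
  > (right): (x=1, y=5) -> (x=2, y=5)
  v (down): blocked, stay at (x=2, y=5)
Final: (x=2, y=5)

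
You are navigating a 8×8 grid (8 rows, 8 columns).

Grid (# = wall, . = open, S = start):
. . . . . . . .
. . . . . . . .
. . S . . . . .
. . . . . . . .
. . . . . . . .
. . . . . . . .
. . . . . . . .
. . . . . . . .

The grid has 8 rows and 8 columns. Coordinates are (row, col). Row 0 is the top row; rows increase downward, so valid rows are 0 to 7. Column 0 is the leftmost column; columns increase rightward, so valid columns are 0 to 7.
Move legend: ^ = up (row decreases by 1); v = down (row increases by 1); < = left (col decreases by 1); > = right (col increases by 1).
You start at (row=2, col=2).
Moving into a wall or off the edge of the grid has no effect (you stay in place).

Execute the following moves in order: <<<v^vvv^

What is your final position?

Start: (row=2, col=2)
  < (left): (row=2, col=2) -> (row=2, col=1)
  < (left): (row=2, col=1) -> (row=2, col=0)
  < (left): blocked, stay at (row=2, col=0)
  v (down): (row=2, col=0) -> (row=3, col=0)
  ^ (up): (row=3, col=0) -> (row=2, col=0)
  v (down): (row=2, col=0) -> (row=3, col=0)
  v (down): (row=3, col=0) -> (row=4, col=0)
  v (down): (row=4, col=0) -> (row=5, col=0)
  ^ (up): (row=5, col=0) -> (row=4, col=0)
Final: (row=4, col=0)

Answer: Final position: (row=4, col=0)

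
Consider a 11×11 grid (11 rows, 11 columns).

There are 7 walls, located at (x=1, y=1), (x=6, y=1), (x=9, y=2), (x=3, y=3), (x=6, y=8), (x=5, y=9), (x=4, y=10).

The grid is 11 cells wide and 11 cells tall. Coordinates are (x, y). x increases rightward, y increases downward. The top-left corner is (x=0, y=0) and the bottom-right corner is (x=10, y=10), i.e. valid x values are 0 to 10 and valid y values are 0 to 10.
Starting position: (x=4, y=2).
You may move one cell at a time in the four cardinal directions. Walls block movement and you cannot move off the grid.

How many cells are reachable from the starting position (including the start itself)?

Answer: Reachable cells: 114

Derivation:
BFS flood-fill from (x=4, y=2):
  Distance 0: (x=4, y=2)
  Distance 1: (x=4, y=1), (x=3, y=2), (x=5, y=2), (x=4, y=3)
  Distance 2: (x=4, y=0), (x=3, y=1), (x=5, y=1), (x=2, y=2), (x=6, y=2), (x=5, y=3), (x=4, y=4)
  Distance 3: (x=3, y=0), (x=5, y=0), (x=2, y=1), (x=1, y=2), (x=7, y=2), (x=2, y=3), (x=6, y=3), (x=3, y=4), (x=5, y=4), (x=4, y=5)
  Distance 4: (x=2, y=0), (x=6, y=0), (x=7, y=1), (x=0, y=2), (x=8, y=2), (x=1, y=3), (x=7, y=3), (x=2, y=4), (x=6, y=4), (x=3, y=5), (x=5, y=5), (x=4, y=6)
  Distance 5: (x=1, y=0), (x=7, y=0), (x=0, y=1), (x=8, y=1), (x=0, y=3), (x=8, y=3), (x=1, y=4), (x=7, y=4), (x=2, y=5), (x=6, y=5), (x=3, y=6), (x=5, y=6), (x=4, y=7)
  Distance 6: (x=0, y=0), (x=8, y=0), (x=9, y=1), (x=9, y=3), (x=0, y=4), (x=8, y=4), (x=1, y=5), (x=7, y=5), (x=2, y=6), (x=6, y=6), (x=3, y=7), (x=5, y=7), (x=4, y=8)
  Distance 7: (x=9, y=0), (x=10, y=1), (x=10, y=3), (x=9, y=4), (x=0, y=5), (x=8, y=5), (x=1, y=6), (x=7, y=6), (x=2, y=7), (x=6, y=7), (x=3, y=8), (x=5, y=8), (x=4, y=9)
  Distance 8: (x=10, y=0), (x=10, y=2), (x=10, y=4), (x=9, y=5), (x=0, y=6), (x=8, y=6), (x=1, y=7), (x=7, y=7), (x=2, y=8), (x=3, y=9)
  Distance 9: (x=10, y=5), (x=9, y=6), (x=0, y=7), (x=8, y=7), (x=1, y=8), (x=7, y=8), (x=2, y=9), (x=3, y=10)
  Distance 10: (x=10, y=6), (x=9, y=7), (x=0, y=8), (x=8, y=8), (x=1, y=9), (x=7, y=9), (x=2, y=10)
  Distance 11: (x=10, y=7), (x=9, y=8), (x=0, y=9), (x=6, y=9), (x=8, y=9), (x=1, y=10), (x=7, y=10)
  Distance 12: (x=10, y=8), (x=9, y=9), (x=0, y=10), (x=6, y=10), (x=8, y=10)
  Distance 13: (x=10, y=9), (x=5, y=10), (x=9, y=10)
  Distance 14: (x=10, y=10)
Total reachable: 114 (grid has 114 open cells total)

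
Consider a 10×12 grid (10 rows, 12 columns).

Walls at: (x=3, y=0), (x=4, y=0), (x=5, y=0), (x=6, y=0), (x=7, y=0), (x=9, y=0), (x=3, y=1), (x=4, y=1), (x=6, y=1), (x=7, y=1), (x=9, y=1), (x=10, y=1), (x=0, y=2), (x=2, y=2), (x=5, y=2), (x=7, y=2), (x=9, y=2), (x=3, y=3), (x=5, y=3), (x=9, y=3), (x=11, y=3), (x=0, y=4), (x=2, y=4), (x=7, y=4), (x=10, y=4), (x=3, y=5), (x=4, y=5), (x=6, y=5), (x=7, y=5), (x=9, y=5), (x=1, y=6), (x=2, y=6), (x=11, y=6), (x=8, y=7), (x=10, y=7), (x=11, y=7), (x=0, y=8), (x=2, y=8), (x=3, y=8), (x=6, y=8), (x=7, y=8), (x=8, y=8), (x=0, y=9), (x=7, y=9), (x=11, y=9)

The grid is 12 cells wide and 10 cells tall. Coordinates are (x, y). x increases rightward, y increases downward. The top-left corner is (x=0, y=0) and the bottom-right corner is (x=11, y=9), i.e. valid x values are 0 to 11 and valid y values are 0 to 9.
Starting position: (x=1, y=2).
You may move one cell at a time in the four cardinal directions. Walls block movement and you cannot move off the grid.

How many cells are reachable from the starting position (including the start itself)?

Answer: Reachable cells: 68

Derivation:
BFS flood-fill from (x=1, y=2):
  Distance 0: (x=1, y=2)
  Distance 1: (x=1, y=1), (x=1, y=3)
  Distance 2: (x=1, y=0), (x=0, y=1), (x=2, y=1), (x=0, y=3), (x=2, y=3), (x=1, y=4)
  Distance 3: (x=0, y=0), (x=2, y=0), (x=1, y=5)
  Distance 4: (x=0, y=5), (x=2, y=5)
  Distance 5: (x=0, y=6)
  Distance 6: (x=0, y=7)
  Distance 7: (x=1, y=7)
  Distance 8: (x=2, y=7), (x=1, y=8)
  Distance 9: (x=3, y=7), (x=1, y=9)
  Distance 10: (x=3, y=6), (x=4, y=7), (x=2, y=9)
  Distance 11: (x=4, y=6), (x=5, y=7), (x=4, y=8), (x=3, y=9)
  Distance 12: (x=5, y=6), (x=6, y=7), (x=5, y=8), (x=4, y=9)
  Distance 13: (x=5, y=5), (x=6, y=6), (x=7, y=7), (x=5, y=9)
  Distance 14: (x=5, y=4), (x=7, y=6), (x=6, y=9)
  Distance 15: (x=4, y=4), (x=6, y=4), (x=8, y=6)
  Distance 16: (x=4, y=3), (x=6, y=3), (x=3, y=4), (x=8, y=5), (x=9, y=6)
  Distance 17: (x=4, y=2), (x=6, y=2), (x=7, y=3), (x=8, y=4), (x=10, y=6), (x=9, y=7)
  Distance 18: (x=3, y=2), (x=8, y=3), (x=9, y=4), (x=10, y=5), (x=9, y=8)
  Distance 19: (x=8, y=2), (x=11, y=5), (x=10, y=8), (x=9, y=9)
  Distance 20: (x=8, y=1), (x=11, y=4), (x=11, y=8), (x=8, y=9), (x=10, y=9)
  Distance 21: (x=8, y=0)
Total reachable: 68 (grid has 75 open cells total)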